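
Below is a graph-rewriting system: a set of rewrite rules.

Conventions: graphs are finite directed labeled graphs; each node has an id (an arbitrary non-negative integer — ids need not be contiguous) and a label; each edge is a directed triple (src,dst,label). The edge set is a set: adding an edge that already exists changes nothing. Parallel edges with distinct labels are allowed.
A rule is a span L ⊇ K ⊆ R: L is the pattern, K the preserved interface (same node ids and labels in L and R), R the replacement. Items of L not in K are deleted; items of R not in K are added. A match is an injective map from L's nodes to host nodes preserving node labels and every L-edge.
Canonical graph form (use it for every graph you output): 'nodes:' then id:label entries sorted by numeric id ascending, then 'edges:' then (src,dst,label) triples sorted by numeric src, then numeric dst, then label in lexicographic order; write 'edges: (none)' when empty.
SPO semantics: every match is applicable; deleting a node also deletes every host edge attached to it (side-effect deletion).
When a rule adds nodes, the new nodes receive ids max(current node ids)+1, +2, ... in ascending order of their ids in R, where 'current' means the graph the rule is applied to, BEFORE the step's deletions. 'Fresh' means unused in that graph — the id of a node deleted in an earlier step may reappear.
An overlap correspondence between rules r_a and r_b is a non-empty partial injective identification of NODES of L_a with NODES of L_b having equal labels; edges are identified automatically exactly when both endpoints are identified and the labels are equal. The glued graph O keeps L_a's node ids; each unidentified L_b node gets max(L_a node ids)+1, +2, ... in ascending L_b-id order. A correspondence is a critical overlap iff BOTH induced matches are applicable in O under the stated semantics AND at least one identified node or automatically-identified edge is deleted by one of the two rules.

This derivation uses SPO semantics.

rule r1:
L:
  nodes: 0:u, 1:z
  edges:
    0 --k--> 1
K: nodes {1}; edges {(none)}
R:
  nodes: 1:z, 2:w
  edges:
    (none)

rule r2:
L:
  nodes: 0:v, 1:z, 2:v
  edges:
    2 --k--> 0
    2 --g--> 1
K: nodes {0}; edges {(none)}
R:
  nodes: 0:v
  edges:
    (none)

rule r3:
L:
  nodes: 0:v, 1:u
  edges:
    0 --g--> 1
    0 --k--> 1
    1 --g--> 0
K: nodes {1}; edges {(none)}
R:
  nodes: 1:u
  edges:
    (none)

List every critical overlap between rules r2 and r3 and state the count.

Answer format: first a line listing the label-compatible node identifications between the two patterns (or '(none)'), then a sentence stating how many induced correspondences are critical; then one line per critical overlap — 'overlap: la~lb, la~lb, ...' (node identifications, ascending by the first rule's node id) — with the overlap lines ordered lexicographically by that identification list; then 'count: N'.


label-compatible node identifications between L(r2) and L(r3): 0~0, 2~0
2 of the induced correspondences are critical overlaps of r2 and r3.
overlap: 0~0
overlap: 2~0
count: 2


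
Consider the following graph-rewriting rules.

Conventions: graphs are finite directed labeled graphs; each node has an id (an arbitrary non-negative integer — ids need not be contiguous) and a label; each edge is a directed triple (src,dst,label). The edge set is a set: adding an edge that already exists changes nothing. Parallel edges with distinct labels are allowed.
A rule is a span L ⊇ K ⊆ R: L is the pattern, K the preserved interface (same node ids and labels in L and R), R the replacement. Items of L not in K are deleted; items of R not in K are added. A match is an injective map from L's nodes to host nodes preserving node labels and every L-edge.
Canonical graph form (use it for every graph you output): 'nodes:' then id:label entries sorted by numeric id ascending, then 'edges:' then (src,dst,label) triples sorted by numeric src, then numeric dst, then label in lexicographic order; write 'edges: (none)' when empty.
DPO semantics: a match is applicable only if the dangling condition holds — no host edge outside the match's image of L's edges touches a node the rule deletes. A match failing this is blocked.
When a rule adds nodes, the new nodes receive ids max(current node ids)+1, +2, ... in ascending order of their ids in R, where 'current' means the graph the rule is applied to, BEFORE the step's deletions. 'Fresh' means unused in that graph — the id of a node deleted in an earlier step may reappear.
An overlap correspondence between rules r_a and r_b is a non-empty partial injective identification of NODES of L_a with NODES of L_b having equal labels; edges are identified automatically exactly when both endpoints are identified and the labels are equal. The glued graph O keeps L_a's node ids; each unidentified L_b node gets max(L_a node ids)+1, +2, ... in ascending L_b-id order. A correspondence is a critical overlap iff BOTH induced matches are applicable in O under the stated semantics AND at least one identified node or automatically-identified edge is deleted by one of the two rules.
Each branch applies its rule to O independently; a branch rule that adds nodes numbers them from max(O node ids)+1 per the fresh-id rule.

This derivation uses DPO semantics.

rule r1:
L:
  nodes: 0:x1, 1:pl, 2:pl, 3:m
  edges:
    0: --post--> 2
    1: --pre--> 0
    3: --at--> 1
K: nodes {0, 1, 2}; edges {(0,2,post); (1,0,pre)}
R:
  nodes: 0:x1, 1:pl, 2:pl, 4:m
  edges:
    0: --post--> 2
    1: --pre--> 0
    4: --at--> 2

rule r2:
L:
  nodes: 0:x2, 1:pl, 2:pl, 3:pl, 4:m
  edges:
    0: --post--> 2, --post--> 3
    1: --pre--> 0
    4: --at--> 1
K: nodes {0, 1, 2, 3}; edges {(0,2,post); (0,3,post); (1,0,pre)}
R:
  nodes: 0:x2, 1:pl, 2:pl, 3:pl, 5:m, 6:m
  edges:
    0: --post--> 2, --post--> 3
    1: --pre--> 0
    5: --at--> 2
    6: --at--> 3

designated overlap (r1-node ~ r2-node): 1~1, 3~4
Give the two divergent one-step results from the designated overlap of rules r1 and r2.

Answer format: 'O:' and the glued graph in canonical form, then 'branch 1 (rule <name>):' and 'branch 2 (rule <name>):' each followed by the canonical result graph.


O:
nodes: 0:x1, 1:pl, 2:pl, 3:m, 4:x2, 5:pl, 6:pl
edges: (0,2,post); (1,0,pre); (1,4,pre); (3,1,at); (4,5,post); (4,6,post)
branch 1 (rule r1):
nodes: 0:x1, 1:pl, 2:pl, 4:x2, 5:pl, 6:pl, 7:m
edges: (0,2,post); (1,0,pre); (1,4,pre); (4,5,post); (4,6,post); (7,2,at)
branch 2 (rule r2):
nodes: 0:x1, 1:pl, 2:pl, 4:x2, 5:pl, 6:pl, 7:m, 8:m
edges: (0,2,post); (1,0,pre); (1,4,pre); (4,5,post); (4,6,post); (7,5,at); (8,6,at)


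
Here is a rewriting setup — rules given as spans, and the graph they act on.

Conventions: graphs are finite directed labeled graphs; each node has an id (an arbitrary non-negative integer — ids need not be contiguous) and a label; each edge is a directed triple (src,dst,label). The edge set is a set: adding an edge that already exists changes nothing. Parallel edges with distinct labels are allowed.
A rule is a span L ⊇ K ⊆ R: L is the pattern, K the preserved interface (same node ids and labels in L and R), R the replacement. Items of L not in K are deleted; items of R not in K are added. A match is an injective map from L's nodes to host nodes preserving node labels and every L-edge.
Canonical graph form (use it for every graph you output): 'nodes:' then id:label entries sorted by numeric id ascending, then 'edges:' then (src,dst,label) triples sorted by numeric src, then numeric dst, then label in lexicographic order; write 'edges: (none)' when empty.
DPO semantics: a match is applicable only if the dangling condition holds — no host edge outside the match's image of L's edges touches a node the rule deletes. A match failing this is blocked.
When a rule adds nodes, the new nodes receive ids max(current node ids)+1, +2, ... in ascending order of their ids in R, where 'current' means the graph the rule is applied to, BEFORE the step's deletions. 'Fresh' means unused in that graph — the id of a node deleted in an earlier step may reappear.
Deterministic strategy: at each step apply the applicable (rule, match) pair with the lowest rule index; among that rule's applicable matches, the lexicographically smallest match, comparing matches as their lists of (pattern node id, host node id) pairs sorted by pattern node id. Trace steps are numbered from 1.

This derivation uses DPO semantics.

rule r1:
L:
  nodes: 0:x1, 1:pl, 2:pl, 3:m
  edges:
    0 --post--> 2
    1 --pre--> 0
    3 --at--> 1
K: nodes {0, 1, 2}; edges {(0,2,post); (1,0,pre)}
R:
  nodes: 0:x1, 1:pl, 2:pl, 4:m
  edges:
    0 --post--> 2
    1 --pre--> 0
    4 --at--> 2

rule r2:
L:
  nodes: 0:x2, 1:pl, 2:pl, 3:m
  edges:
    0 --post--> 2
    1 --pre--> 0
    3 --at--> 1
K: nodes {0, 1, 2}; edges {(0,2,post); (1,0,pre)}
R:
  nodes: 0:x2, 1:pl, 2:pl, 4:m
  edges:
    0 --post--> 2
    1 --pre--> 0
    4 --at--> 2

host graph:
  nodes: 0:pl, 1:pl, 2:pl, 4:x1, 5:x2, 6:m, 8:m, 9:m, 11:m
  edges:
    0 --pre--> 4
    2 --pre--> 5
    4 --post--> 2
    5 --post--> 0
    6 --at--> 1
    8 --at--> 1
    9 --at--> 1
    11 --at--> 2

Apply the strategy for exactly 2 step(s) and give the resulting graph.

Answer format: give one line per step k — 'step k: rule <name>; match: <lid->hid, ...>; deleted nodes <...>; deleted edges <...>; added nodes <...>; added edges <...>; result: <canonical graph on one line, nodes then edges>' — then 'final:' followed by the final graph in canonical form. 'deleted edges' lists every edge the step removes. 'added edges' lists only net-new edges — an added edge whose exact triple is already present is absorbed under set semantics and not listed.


step 1: rule r2; match: 0->5, 1->2, 2->0, 3->11; deleted nodes 11; deleted edges (11,2,at); added nodes 12; added edges (12,0,at); result: nodes: 0:pl, 1:pl, 2:pl, 4:x1, 5:x2, 6:m, 8:m, 9:m, 12:m edges: (0,4,pre); (2,5,pre); (4,2,post); (5,0,post); (6,1,at); (8,1,at); (9,1,at); (12,0,at)
step 2: rule r1; match: 0->4, 1->0, 2->2, 3->12; deleted nodes 12; deleted edges (12,0,at); added nodes 13; added edges (13,2,at); result: nodes: 0:pl, 1:pl, 2:pl, 4:x1, 5:x2, 6:m, 8:m, 9:m, 13:m edges: (0,4,pre); (2,5,pre); (4,2,post); (5,0,post); (6,1,at); (8,1,at); (9,1,at); (13,2,at)
final:
nodes: 0:pl, 1:pl, 2:pl, 4:x1, 5:x2, 6:m, 8:m, 9:m, 13:m
edges: (0,4,pre); (2,5,pre); (4,2,post); (5,0,post); (6,1,at); (8,1,at); (9,1,at); (13,2,at)


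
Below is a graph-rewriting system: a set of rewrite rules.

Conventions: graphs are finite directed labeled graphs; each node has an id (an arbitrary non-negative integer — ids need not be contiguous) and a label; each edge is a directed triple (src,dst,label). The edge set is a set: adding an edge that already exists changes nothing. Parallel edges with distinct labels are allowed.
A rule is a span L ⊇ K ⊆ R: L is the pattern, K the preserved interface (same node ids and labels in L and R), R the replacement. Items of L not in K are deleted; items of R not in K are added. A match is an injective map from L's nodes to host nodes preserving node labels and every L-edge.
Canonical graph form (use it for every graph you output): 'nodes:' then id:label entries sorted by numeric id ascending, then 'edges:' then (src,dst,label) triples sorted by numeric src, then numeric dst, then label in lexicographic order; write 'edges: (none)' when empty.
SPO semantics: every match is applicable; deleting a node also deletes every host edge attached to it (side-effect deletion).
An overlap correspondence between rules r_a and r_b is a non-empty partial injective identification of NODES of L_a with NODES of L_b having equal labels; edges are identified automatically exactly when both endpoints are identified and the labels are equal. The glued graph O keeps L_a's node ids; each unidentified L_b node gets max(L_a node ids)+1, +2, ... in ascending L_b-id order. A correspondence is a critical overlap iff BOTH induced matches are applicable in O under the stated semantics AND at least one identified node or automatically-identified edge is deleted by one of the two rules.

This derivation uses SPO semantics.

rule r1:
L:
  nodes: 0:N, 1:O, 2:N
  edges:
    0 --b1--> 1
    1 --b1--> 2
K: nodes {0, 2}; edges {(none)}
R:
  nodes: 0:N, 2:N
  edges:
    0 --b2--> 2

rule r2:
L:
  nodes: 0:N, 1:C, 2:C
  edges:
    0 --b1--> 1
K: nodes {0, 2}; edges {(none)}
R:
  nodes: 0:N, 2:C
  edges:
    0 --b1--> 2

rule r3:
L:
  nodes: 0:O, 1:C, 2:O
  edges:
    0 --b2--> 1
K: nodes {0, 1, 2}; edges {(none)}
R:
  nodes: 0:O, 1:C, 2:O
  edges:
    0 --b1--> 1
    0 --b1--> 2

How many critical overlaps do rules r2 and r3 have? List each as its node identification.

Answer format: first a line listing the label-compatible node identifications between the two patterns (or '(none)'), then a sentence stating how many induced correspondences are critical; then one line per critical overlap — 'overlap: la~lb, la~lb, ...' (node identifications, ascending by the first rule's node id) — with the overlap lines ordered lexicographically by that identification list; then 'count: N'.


label-compatible node identifications between L(r2) and L(r3): 1~1, 2~1
1 of the induced correspondences is a critical overlap of r2 and r3.
overlap: 1~1
count: 1


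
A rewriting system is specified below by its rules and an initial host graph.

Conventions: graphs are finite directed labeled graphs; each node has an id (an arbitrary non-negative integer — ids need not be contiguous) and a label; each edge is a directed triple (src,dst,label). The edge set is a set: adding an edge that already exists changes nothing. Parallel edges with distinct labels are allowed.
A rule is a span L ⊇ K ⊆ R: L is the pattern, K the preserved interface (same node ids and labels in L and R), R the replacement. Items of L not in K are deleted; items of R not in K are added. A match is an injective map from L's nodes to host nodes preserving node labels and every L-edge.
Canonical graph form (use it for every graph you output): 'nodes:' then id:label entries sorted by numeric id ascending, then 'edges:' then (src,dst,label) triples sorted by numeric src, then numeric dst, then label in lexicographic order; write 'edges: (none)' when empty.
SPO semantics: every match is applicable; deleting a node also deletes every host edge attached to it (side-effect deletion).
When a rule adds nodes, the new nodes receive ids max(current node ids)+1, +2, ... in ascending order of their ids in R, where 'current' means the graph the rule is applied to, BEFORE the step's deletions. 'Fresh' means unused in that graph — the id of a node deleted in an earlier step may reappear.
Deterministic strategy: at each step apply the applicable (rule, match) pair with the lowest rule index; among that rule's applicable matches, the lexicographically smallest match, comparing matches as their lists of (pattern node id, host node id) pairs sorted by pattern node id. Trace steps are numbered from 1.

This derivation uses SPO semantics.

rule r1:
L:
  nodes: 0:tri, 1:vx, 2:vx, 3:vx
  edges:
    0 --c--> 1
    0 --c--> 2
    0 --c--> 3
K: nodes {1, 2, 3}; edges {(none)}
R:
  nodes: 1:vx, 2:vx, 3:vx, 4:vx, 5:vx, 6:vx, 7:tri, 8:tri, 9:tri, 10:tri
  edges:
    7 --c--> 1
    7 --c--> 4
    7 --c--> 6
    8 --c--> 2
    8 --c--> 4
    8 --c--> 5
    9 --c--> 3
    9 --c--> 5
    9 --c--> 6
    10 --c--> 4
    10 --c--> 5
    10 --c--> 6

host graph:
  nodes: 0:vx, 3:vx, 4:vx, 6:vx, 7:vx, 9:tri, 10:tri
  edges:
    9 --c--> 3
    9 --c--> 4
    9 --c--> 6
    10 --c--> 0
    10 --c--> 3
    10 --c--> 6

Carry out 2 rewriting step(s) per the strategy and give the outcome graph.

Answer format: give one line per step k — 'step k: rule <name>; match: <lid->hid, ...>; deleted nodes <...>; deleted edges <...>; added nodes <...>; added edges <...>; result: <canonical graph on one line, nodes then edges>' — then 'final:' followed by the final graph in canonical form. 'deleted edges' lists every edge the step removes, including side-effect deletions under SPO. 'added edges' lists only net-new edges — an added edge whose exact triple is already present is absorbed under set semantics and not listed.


step 1: rule r1; match: 0->9, 1->3, 2->4, 3->6; deleted nodes 9; deleted edges (9,3,c); (9,4,c); (9,6,c); added nodes 11, 12, 13, 14, 15, 16, 17; added edges (14,3,c); (14,11,c); (14,13,c); (15,4,c); (15,11,c); (15,12,c); (16,6,c); (16,12,c); (16,13,c); (17,11,c); (17,12,c); (17,13,c); result: nodes: 0:vx, 3:vx, 4:vx, 6:vx, 7:vx, 10:tri, 11:vx, 12:vx, 13:vx, 14:tri, 15:tri, 16:tri, 17:tri edges: (10,0,c); (10,3,c); (10,6,c); (14,3,c); (14,11,c); (14,13,c); (15,4,c); (15,11,c); (15,12,c); (16,6,c); (16,12,c); (16,13,c); (17,11,c); (17,12,c); (17,13,c)
step 2: rule r1; match: 0->10, 1->0, 2->3, 3->6; deleted nodes 10; deleted edges (10,0,c); (10,3,c); (10,6,c); added nodes 18, 19, 20, 21, 22, 23, 24; added edges (21,0,c); (21,18,c); (21,20,c); (22,3,c); (22,18,c); (22,19,c); (23,6,c); (23,19,c); (23,20,c); (24,18,c); (24,19,c); (24,20,c); result: nodes: 0:vx, 3:vx, 4:vx, 6:vx, 7:vx, 11:vx, 12:vx, 13:vx, 14:tri, 15:tri, 16:tri, 17:tri, 18:vx, 19:vx, 20:vx, 21:tri, 22:tri, 23:tri, 24:tri edges: (14,3,c); (14,11,c); (14,13,c); (15,4,c); (15,11,c); (15,12,c); (16,6,c); (16,12,c); (16,13,c); (17,11,c); (17,12,c); (17,13,c); (21,0,c); (21,18,c); (21,20,c); (22,3,c); (22,18,c); (22,19,c); (23,6,c); (23,19,c); (23,20,c); (24,18,c); (24,19,c); (24,20,c)
final:
nodes: 0:vx, 3:vx, 4:vx, 6:vx, 7:vx, 11:vx, 12:vx, 13:vx, 14:tri, 15:tri, 16:tri, 17:tri, 18:vx, 19:vx, 20:vx, 21:tri, 22:tri, 23:tri, 24:tri
edges: (14,3,c); (14,11,c); (14,13,c); (15,4,c); (15,11,c); (15,12,c); (16,6,c); (16,12,c); (16,13,c); (17,11,c); (17,12,c); (17,13,c); (21,0,c); (21,18,c); (21,20,c); (22,3,c); (22,18,c); (22,19,c); (23,6,c); (23,19,c); (23,20,c); (24,18,c); (24,19,c); (24,20,c)


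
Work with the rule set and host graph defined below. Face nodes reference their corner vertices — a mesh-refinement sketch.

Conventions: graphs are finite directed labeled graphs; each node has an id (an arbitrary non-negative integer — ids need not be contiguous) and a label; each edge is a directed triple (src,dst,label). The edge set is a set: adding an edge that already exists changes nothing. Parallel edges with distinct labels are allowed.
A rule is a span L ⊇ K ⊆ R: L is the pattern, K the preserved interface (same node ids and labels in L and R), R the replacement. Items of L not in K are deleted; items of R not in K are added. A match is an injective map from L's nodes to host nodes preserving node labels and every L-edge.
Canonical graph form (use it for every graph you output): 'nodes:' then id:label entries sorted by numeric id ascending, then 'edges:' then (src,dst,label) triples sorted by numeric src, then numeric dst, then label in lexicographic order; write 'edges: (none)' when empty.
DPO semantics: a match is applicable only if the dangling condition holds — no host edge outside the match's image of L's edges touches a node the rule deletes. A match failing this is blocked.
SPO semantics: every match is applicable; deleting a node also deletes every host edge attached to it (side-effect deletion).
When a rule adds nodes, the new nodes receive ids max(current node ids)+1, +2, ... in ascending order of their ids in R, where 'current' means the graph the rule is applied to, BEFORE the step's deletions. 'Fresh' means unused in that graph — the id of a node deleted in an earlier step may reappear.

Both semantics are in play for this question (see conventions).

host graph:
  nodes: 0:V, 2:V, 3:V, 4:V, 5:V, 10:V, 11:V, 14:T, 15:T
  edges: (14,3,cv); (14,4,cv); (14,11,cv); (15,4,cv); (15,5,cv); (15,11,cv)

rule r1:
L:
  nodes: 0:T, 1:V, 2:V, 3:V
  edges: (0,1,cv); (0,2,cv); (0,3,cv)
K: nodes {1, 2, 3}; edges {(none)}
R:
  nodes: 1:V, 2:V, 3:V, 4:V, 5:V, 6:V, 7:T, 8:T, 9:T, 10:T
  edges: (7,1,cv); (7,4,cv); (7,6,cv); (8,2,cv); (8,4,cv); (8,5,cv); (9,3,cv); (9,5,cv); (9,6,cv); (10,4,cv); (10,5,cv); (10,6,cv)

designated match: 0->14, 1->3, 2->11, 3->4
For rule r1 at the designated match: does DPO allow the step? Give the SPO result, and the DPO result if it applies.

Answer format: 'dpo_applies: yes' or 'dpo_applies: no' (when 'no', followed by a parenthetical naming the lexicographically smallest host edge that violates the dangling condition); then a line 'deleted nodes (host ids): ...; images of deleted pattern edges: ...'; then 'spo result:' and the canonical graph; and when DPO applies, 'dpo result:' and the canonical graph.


dpo_applies: yes
deleted nodes (host ids): 14; images of deleted pattern edges: (14,3,cv); (14,4,cv); (14,11,cv)
spo result:
nodes: 0:V, 2:V, 3:V, 4:V, 5:V, 10:V, 11:V, 15:T, 16:V, 17:V, 18:V, 19:T, 20:T, 21:T, 22:T
edges: (15,4,cv); (15,5,cv); (15,11,cv); (19,3,cv); (19,16,cv); (19,18,cv); (20,11,cv); (20,16,cv); (20,17,cv); (21,4,cv); (21,17,cv); (21,18,cv); (22,16,cv); (22,17,cv); (22,18,cv)
dpo result:
nodes: 0:V, 2:V, 3:V, 4:V, 5:V, 10:V, 11:V, 15:T, 16:V, 17:V, 18:V, 19:T, 20:T, 21:T, 22:T
edges: (15,4,cv); (15,5,cv); (15,11,cv); (19,3,cv); (19,16,cv); (19,18,cv); (20,11,cv); (20,16,cv); (20,17,cv); (21,4,cv); (21,17,cv); (21,18,cv); (22,16,cv); (22,17,cv); (22,18,cv)


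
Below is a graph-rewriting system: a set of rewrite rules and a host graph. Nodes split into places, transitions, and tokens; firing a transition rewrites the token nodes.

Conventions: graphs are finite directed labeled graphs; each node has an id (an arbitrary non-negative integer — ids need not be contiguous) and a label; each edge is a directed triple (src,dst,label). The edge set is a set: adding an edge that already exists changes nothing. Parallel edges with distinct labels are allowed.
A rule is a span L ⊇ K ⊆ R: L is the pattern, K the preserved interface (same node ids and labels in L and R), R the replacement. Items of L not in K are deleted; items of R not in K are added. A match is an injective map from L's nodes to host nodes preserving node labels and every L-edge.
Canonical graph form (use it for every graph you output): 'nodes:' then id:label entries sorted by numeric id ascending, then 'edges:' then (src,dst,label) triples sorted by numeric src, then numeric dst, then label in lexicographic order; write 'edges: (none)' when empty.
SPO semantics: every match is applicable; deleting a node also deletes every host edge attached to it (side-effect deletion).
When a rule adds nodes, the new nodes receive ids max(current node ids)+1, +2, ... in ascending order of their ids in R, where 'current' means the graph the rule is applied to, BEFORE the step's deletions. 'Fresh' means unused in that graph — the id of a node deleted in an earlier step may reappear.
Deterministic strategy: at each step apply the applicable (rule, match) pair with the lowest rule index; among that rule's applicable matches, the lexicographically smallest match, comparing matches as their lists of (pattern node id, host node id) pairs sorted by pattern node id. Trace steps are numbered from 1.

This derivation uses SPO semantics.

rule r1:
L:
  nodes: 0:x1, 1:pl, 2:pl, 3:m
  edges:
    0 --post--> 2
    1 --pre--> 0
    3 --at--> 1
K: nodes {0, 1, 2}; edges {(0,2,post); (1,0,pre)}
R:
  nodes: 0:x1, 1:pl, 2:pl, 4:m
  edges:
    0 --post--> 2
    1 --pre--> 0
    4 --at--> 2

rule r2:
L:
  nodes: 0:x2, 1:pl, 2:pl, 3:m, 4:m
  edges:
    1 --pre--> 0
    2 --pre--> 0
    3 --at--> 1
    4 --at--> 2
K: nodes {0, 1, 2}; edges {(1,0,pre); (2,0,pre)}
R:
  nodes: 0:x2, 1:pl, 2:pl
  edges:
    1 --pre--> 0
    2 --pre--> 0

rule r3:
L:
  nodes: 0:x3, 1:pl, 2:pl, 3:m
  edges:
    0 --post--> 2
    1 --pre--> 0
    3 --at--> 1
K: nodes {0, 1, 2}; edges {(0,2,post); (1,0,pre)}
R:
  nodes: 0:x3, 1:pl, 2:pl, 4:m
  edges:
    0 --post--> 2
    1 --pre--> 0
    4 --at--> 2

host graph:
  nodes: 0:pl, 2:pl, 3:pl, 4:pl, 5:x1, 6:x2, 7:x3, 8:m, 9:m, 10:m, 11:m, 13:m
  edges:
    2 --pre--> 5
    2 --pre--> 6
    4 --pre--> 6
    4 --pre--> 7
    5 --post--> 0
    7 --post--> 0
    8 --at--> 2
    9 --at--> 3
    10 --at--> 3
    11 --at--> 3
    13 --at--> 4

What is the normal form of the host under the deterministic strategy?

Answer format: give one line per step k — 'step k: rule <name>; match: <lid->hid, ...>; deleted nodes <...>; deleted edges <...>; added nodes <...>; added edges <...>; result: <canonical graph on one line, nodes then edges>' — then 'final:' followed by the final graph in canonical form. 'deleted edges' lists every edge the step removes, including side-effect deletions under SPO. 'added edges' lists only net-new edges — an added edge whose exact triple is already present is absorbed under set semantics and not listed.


step 1: rule r1; match: 0->5, 1->2, 2->0, 3->8; deleted nodes 8; deleted edges (8,2,at); added nodes 14; added edges (14,0,at); result: nodes: 0:pl, 2:pl, 3:pl, 4:pl, 5:x1, 6:x2, 7:x3, 9:m, 10:m, 11:m, 13:m, 14:m edges: (2,5,pre); (2,6,pre); (4,6,pre); (4,7,pre); (5,0,post); (7,0,post); (9,3,at); (10,3,at); (11,3,at); (13,4,at); (14,0,at)
step 2: rule r3; match: 0->7, 1->4, 2->0, 3->13; deleted nodes 13; deleted edges (13,4,at); added nodes 15; added edges (15,0,at); result: nodes: 0:pl, 2:pl, 3:pl, 4:pl, 5:x1, 6:x2, 7:x3, 9:m, 10:m, 11:m, 14:m, 15:m edges: (2,5,pre); (2,6,pre); (4,6,pre); (4,7,pre); (5,0,post); (7,0,post); (9,3,at); (10,3,at); (11,3,at); (14,0,at); (15,0,at)
final:
nodes: 0:pl, 2:pl, 3:pl, 4:pl, 5:x1, 6:x2, 7:x3, 9:m, 10:m, 11:m, 14:m, 15:m
edges: (2,5,pre); (2,6,pre); (4,6,pre); (4,7,pre); (5,0,post); (7,0,post); (9,3,at); (10,3,at); (11,3,at); (14,0,at); (15,0,at)


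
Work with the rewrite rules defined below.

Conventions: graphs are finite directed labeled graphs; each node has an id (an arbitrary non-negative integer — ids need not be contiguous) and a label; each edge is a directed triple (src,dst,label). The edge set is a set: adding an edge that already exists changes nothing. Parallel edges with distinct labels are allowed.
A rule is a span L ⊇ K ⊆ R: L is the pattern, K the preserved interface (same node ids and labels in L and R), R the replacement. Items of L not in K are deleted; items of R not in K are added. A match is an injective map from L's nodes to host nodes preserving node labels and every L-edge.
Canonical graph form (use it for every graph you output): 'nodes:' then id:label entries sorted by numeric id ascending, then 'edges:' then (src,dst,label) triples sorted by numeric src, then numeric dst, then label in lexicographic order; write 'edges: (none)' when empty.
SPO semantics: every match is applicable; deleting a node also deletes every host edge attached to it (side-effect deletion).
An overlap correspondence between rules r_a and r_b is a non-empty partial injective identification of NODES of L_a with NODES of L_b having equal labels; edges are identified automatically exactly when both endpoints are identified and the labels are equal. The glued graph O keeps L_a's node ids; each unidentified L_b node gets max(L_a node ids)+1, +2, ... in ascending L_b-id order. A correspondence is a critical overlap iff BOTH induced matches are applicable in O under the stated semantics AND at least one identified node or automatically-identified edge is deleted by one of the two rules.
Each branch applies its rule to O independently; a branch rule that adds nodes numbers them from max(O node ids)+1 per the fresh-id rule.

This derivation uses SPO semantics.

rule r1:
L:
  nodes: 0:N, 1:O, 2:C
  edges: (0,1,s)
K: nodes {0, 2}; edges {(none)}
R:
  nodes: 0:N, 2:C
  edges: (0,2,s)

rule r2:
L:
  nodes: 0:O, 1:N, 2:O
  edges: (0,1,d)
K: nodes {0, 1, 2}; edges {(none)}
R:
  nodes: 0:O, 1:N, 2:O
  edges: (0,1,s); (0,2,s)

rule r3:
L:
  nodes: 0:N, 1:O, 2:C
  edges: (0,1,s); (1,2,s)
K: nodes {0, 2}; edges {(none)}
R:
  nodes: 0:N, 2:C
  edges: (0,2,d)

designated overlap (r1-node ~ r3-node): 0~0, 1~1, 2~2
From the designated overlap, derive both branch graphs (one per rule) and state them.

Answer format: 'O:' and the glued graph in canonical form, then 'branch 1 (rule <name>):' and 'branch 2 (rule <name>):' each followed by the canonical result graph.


O:
nodes: 0:N, 1:O, 2:C
edges: (0,1,s); (1,2,s)
branch 1 (rule r1):
nodes: 0:N, 2:C
edges: (0,2,s)
branch 2 (rule r3):
nodes: 0:N, 2:C
edges: (0,2,d)


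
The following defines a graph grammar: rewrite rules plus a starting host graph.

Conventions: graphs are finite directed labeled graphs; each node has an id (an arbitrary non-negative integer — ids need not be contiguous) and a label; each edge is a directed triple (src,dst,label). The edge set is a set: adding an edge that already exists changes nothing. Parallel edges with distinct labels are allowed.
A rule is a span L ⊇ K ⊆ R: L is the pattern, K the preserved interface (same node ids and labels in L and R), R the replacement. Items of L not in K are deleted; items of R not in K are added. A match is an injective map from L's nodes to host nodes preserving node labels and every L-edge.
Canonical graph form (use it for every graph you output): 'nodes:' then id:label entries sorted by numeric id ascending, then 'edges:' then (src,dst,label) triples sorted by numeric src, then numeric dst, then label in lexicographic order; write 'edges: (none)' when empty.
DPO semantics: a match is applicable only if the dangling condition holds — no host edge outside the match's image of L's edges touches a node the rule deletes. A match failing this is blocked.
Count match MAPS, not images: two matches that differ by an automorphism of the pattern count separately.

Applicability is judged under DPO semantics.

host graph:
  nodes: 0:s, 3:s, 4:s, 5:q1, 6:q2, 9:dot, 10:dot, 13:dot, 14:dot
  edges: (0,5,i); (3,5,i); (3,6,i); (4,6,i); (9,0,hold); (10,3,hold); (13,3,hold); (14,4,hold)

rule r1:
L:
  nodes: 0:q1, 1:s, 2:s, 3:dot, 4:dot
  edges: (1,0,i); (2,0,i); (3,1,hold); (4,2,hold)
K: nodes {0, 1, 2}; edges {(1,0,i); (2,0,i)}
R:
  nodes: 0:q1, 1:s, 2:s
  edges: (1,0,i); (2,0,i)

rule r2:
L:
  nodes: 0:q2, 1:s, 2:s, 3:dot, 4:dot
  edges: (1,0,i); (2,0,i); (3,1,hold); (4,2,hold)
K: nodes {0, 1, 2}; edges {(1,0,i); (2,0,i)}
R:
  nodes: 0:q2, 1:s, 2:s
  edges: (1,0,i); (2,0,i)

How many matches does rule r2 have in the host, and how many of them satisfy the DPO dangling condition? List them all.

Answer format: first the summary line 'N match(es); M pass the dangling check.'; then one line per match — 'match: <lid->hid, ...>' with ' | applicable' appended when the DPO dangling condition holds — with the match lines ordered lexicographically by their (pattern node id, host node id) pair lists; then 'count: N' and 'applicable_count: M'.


4 match(es); 4 pass the dangling check.
match: 0->6, 1->3, 2->4, 3->10, 4->14 | applicable
match: 0->6, 1->3, 2->4, 3->13, 4->14 | applicable
match: 0->6, 1->4, 2->3, 3->14, 4->10 | applicable
match: 0->6, 1->4, 2->3, 3->14, 4->13 | applicable
count: 4
applicable_count: 4


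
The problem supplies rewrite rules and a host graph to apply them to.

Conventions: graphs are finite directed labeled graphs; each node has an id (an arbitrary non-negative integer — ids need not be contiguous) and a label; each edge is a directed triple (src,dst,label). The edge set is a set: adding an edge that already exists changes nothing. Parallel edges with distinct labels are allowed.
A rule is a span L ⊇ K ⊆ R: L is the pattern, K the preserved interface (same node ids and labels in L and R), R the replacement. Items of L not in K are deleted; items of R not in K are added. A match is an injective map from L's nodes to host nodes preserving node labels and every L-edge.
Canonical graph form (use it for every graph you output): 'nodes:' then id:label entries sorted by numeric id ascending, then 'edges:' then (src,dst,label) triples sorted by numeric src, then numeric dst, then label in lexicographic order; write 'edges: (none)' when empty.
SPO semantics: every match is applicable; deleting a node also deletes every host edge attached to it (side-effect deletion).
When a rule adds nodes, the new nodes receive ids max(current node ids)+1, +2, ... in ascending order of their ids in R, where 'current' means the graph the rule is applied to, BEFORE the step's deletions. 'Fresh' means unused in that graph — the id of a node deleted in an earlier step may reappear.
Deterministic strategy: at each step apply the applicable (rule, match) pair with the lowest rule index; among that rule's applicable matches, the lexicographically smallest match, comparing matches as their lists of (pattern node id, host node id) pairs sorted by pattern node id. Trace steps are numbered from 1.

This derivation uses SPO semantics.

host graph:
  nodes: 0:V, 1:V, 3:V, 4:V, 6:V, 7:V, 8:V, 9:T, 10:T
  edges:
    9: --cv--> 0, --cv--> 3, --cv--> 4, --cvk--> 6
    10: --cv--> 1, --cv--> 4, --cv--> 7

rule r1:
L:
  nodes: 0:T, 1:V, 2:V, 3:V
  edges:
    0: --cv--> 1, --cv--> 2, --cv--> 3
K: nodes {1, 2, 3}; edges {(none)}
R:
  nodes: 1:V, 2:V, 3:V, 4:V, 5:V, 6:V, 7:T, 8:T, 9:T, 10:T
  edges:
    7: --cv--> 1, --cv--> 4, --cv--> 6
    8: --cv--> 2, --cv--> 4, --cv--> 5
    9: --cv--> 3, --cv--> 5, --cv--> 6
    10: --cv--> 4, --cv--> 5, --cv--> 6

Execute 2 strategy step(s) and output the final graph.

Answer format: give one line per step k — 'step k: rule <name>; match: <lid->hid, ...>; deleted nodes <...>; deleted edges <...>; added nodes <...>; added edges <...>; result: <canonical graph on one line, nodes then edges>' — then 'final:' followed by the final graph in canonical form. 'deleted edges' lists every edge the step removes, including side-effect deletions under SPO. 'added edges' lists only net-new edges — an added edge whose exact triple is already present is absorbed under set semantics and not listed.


step 1: rule r1; match: 0->9, 1->0, 2->3, 3->4; deleted nodes 9; deleted edges (9,0,cv); (9,3,cv); (9,4,cv); (9,6,cvk); added nodes 11, 12, 13, 14, 15, 16, 17; added edges (14,0,cv); (14,11,cv); (14,13,cv); (15,3,cv); (15,11,cv); (15,12,cv); (16,4,cv); (16,12,cv); (16,13,cv); (17,11,cv); (17,12,cv); (17,13,cv); result: nodes: 0:V, 1:V, 3:V, 4:V, 6:V, 7:V, 8:V, 10:T, 11:V, 12:V, 13:V, 14:T, 15:T, 16:T, 17:T edges: (10,1,cv); (10,4,cv); (10,7,cv); (14,0,cv); (14,11,cv); (14,13,cv); (15,3,cv); (15,11,cv); (15,12,cv); (16,4,cv); (16,12,cv); (16,13,cv); (17,11,cv); (17,12,cv); (17,13,cv)
step 2: rule r1; match: 0->10, 1->1, 2->4, 3->7; deleted nodes 10; deleted edges (10,1,cv); (10,4,cv); (10,7,cv); added nodes 18, 19, 20, 21, 22, 23, 24; added edges (21,1,cv); (21,18,cv); (21,20,cv); (22,4,cv); (22,18,cv); (22,19,cv); (23,7,cv); (23,19,cv); (23,20,cv); (24,18,cv); (24,19,cv); (24,20,cv); result: nodes: 0:V, 1:V, 3:V, 4:V, 6:V, 7:V, 8:V, 11:V, 12:V, 13:V, 14:T, 15:T, 16:T, 17:T, 18:V, 19:V, 20:V, 21:T, 22:T, 23:T, 24:T edges: (14,0,cv); (14,11,cv); (14,13,cv); (15,3,cv); (15,11,cv); (15,12,cv); (16,4,cv); (16,12,cv); (16,13,cv); (17,11,cv); (17,12,cv); (17,13,cv); (21,1,cv); (21,18,cv); (21,20,cv); (22,4,cv); (22,18,cv); (22,19,cv); (23,7,cv); (23,19,cv); (23,20,cv); (24,18,cv); (24,19,cv); (24,20,cv)
final:
nodes: 0:V, 1:V, 3:V, 4:V, 6:V, 7:V, 8:V, 11:V, 12:V, 13:V, 14:T, 15:T, 16:T, 17:T, 18:V, 19:V, 20:V, 21:T, 22:T, 23:T, 24:T
edges: (14,0,cv); (14,11,cv); (14,13,cv); (15,3,cv); (15,11,cv); (15,12,cv); (16,4,cv); (16,12,cv); (16,13,cv); (17,11,cv); (17,12,cv); (17,13,cv); (21,1,cv); (21,18,cv); (21,20,cv); (22,4,cv); (22,18,cv); (22,19,cv); (23,7,cv); (23,19,cv); (23,20,cv); (24,18,cv); (24,19,cv); (24,20,cv)


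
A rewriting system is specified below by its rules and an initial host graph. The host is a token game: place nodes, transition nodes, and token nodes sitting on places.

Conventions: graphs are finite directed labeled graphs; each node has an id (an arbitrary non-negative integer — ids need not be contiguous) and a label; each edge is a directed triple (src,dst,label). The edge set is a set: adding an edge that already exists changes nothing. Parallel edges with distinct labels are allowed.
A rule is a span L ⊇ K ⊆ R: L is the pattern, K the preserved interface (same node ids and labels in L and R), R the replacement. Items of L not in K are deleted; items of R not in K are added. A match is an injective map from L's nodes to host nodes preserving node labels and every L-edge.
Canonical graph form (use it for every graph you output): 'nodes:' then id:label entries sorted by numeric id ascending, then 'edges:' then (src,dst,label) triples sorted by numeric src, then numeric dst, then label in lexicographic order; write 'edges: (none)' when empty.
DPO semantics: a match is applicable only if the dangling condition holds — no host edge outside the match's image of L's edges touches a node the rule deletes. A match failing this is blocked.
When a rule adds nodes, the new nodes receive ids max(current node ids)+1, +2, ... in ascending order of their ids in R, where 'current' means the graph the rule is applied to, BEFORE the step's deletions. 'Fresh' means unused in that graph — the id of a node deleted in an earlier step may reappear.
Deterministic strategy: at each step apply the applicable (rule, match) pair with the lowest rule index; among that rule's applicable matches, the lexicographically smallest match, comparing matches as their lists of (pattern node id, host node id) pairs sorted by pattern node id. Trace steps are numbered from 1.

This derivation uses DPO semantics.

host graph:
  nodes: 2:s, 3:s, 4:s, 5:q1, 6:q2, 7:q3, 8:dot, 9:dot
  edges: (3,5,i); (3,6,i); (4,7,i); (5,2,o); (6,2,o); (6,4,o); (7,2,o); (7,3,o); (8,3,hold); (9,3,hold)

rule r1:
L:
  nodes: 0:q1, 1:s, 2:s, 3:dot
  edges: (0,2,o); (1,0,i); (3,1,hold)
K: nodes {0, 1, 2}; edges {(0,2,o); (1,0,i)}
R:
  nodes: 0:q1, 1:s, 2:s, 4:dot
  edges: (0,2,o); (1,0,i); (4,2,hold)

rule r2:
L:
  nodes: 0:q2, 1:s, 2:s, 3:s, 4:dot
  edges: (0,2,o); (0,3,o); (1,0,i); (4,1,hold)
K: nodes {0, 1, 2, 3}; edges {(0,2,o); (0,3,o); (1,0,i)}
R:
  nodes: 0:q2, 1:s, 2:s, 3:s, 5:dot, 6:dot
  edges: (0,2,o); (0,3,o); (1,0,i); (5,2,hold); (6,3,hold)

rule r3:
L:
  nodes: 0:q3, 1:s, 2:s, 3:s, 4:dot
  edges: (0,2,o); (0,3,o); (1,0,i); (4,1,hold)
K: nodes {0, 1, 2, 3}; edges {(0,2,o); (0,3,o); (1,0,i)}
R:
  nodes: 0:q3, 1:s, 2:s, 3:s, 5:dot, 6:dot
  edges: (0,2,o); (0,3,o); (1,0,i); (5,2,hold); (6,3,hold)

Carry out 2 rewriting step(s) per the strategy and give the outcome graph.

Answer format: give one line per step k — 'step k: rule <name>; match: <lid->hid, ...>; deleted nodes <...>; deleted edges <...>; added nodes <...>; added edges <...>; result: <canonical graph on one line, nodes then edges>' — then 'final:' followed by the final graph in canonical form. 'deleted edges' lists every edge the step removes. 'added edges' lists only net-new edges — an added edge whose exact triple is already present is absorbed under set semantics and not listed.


step 1: rule r1; match: 0->5, 1->3, 2->2, 3->8; deleted nodes 8; deleted edges (8,3,hold); added nodes 10; added edges (10,2,hold); result: nodes: 2:s, 3:s, 4:s, 5:q1, 6:q2, 7:q3, 9:dot, 10:dot edges: (3,5,i); (3,6,i); (4,7,i); (5,2,o); (6,2,o); (6,4,o); (7,2,o); (7,3,o); (9,3,hold); (10,2,hold)
step 2: rule r1; match: 0->5, 1->3, 2->2, 3->9; deleted nodes 9; deleted edges (9,3,hold); added nodes 11; added edges (11,2,hold); result: nodes: 2:s, 3:s, 4:s, 5:q1, 6:q2, 7:q3, 10:dot, 11:dot edges: (3,5,i); (3,6,i); (4,7,i); (5,2,o); (6,2,o); (6,4,o); (7,2,o); (7,3,o); (10,2,hold); (11,2,hold)
final:
nodes: 2:s, 3:s, 4:s, 5:q1, 6:q2, 7:q3, 10:dot, 11:dot
edges: (3,5,i); (3,6,i); (4,7,i); (5,2,o); (6,2,o); (6,4,o); (7,2,o); (7,3,o); (10,2,hold); (11,2,hold)


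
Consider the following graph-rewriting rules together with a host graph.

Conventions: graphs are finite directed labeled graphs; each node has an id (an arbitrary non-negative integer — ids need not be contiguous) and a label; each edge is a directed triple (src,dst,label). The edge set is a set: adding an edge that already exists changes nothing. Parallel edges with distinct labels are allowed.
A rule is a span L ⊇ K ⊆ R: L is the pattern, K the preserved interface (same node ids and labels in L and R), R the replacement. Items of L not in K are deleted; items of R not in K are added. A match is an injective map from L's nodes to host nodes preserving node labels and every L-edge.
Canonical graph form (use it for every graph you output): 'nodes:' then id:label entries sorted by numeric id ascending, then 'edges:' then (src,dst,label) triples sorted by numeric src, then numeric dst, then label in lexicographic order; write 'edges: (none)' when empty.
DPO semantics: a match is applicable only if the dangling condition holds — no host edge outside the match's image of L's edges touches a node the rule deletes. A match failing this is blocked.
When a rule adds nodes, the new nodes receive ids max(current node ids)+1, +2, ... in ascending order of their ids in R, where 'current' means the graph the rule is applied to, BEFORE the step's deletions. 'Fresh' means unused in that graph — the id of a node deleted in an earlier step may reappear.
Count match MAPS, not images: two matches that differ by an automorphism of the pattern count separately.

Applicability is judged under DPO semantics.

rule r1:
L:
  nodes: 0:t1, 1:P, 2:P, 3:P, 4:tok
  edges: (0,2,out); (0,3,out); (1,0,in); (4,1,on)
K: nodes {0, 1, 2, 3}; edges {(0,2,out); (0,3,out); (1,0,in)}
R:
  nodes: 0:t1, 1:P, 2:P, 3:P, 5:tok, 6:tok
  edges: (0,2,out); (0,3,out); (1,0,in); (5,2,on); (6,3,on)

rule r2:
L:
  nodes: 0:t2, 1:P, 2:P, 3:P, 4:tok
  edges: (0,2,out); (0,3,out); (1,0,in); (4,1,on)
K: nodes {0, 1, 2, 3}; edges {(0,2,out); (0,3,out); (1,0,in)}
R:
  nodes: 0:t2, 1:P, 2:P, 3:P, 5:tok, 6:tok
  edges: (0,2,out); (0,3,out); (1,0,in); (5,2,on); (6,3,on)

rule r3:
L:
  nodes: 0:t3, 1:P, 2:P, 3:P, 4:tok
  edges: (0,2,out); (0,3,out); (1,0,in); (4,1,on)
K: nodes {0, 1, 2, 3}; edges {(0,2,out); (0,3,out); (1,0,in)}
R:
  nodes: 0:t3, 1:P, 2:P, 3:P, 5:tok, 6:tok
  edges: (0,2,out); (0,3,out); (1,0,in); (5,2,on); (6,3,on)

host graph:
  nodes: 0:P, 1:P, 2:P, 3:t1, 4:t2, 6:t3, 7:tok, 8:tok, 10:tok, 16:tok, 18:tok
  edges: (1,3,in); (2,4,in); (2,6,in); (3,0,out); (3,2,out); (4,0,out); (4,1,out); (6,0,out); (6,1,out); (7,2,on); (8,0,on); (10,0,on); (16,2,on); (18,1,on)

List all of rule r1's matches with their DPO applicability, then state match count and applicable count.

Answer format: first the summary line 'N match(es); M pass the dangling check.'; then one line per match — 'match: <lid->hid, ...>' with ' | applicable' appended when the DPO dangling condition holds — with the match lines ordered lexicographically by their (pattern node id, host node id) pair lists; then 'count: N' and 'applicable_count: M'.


2 match(es); 2 pass the dangling check.
match: 0->3, 1->1, 2->0, 3->2, 4->18 | applicable
match: 0->3, 1->1, 2->2, 3->0, 4->18 | applicable
count: 2
applicable_count: 2
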